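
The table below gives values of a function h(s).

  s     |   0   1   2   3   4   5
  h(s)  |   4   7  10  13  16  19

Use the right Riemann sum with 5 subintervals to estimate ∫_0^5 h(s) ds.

65

Δs = 1.
Sum = 1·[7 + 10 + 13 + 16 + 19] = 65.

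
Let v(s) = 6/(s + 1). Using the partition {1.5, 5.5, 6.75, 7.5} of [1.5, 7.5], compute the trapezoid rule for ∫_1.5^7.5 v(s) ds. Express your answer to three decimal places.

Subinterval widths: 4, 1.25, 0.75.
v(1.5) = 2.4, v(5.5) = 12/13, v(6.75) = 24/31, v(7.5) = 12/17.
On each subinterval the trapezoid contributes (Δs_i/2)·[v(s_{i-1}) + v(s_i)].
Sum ≈ 8.262.

8.262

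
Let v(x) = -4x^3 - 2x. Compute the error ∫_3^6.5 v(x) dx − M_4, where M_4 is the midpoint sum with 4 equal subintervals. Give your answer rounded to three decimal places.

Exact integral: ∫_3^6.5 v(x) dx = -1737.3125.
M_4 ≈ -1724.58398.
Error ≈ -1737.3125 − (-1724.58398) ≈ -12.729.

-12.729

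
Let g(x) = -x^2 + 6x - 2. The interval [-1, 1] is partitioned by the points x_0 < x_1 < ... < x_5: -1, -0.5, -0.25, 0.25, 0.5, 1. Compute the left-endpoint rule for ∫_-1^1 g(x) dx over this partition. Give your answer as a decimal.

-7.359375

Subinterval widths: 0.5, 0.25, 0.5, 0.25, 0.5.
Left endpoints: -1, -0.5, -0.25, 0.25, 0.5.
g(-1) = -9, g(-0.5) = -5.25, g(-0.25) = -3.5625, g(0.25) = -0.5625, g(0.5) = 0.75.
Sum = Σ Δx_i · g(x_i).
Sum = -7.359375.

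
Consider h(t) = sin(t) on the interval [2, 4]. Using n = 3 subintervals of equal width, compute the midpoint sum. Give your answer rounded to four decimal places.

0.2420

Δt = (4 − 2)/3 = 2/3.
Midpoints: 7/3, 3, 11/3.
h(7/3) ≈ 0.7231, h(3) ≈ 0.1411, h(11/3) ≈ -0.5013.
Sum = Δt · [h(7/3) + h(3) + h(11/3)].
Sum ≈ 0.2420.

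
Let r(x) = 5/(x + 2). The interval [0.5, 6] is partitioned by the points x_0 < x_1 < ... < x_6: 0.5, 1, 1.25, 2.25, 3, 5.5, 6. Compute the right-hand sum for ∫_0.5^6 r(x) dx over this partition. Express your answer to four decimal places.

Subinterval widths: 0.5, 0.25, 1, 0.75, 2.5, 0.5.
Right endpoints: 1, 1.25, 2.25, 3, 5.5, 6.
r(1) = 5/3, r(1.25) = 20/13, r(2.25) = 20/17, r(3) = 1, r(5.5) = 2/3, r(6) = 0.625.
Sum = Σ Δx_i · r(x_i).
Sum ≈ 5.1236.

5.1236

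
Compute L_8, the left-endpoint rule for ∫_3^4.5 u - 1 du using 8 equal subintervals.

Δu = (4.5 − 3)/8 = 0.1875.
Left endpoints: 3, 3.1875, 3.375, 3.5625, 3.75, 3.9375, 4.125, 4.3125.
f(3) = 2, f(3.1875) = 2.1875, f(3.375) = 2.375, f(3.5625) = 2.5625, f(3.75) = 2.75, f(3.9375) = 2.9375, f(4.125) = 3.125, f(4.3125) = 3.3125.
Sum = Δu · [f(3) + f(3.1875) + f(3.375) + ...].
Sum = 3.984375.

3.984375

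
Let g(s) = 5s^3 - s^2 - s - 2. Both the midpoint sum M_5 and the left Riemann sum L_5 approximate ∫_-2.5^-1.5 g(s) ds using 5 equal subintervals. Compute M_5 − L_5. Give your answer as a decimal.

M_5 = -46.48.
L_5 = -53.215.
M_5 − L_5 = 6.735.

6.735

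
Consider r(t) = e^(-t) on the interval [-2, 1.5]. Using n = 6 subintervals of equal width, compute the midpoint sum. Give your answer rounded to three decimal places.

Δt = (1.5 − (-2))/6 = 7/12.
Midpoints: -41/24, -1.125, -13/24, 1/24, 0.625, 29/24.
r(-41/24) ≈ 5.520, r(-1.125) ≈ 3.080, r(-13/24) ≈ 1.719, r(1/24) ≈ 0.959, r(0.625) ≈ 0.535, r(29/24) ≈ 0.299.
Sum = Δt · [r(-41/24) + r(-1.125) + r(-13/24) + ...].
Sum ≈ 7.065.

7.065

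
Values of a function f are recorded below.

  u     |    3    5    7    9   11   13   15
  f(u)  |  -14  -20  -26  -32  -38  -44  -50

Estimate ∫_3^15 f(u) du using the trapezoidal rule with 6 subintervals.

-384

Δu = 2.
T_6 = (2/2)·[(-14) + 2·(-20) + 2·(-26) + 2·(-32) + 2·(-38) + 2·(-44) + (-50)] = -384.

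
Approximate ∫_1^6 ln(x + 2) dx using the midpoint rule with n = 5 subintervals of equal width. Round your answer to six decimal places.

8.348294

Δx = (6 − 1)/5 = 1.
Midpoints: 1.5, 2.5, 3.5, 4.5, 5.5.
f(1.5) ≈ 1.252763, f(2.5) ≈ 1.504077, f(3.5) ≈ 1.704748, f(4.5) ≈ 1.871802, f(5.5) ≈ 2.014903.
Sum = Δx · [f(1.5) + f(2.5) + f(3.5) + f(4.5) + f(5.5)].
Sum ≈ 8.348294.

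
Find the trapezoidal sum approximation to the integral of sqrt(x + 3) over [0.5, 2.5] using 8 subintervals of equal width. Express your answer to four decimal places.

Δx = (2.5 − 0.5)/8 = 0.25.
f(0.5) ≈ 1.8708, f(0.75) ≈ 1.9365, f(1) ≈ 2.0000, f(1.25) ≈ 2.0616, f(1.5) ≈ 2.1213, f(1.75) ≈ 2.1794, f(2) ≈ 2.2361, f(2.25) ≈ 2.2913, f(2.5) ≈ 2.3452.
T_8 = (Δx/2)·[f(x_0) + 2f(x_1) + ... + 2f(x_{7}) + f(x_8)].
Sum ≈ 4.2335.

4.2335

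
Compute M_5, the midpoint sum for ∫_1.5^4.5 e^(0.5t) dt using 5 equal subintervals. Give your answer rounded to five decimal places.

Δt = (4.5 − 1.5)/5 = 0.6.
Midpoints: 1.8, 2.4, 3, 3.6, 4.2.
f(1.8) ≈ 2.45960, f(2.4) ≈ 3.32012, f(3) ≈ 4.48169, f(3.6) ≈ 6.04965, f(4.2) ≈ 8.16617.
Sum = Δt · [f(1.8) + f(2.4) + f(3) + f(3.6) + f(4.2)].
Sum ≈ 14.68634.

14.68634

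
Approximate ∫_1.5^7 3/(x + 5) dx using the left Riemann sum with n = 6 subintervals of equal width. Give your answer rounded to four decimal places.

1.9398

Δx = (7 − 1.5)/6 = 11/12.
Left endpoints: 1.5, 29/12, 10/3, 4.25, 31/6, 73/12.
f(1.5) = 6/13, f(29/12) = 36/89, f(10/3) = 0.36, f(4.25) = 12/37, f(31/6) = 18/61, f(73/12) = 36/133.
Sum = Δx · [f(1.5) + f(29/12) + f(10/3) + ...].
Sum ≈ 1.9398.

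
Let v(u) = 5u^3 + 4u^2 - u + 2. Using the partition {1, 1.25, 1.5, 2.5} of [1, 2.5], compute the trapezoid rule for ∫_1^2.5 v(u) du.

73.23828125

Subinterval widths: 0.25, 0.25, 1.
v(1) = 10, v(1.25) = 16.765625, v(1.5) = 26.375, v(2.5) = 102.625.
On each subinterval the trapezoid contributes (Δu_i/2)·[v(u_{i-1}) + v(u_i)].
Sum = 73.23828125.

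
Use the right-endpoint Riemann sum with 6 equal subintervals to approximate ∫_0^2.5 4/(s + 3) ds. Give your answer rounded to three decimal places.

Δs = (2.5 − 0)/6 = 5/12.
Right endpoints: 5/12, 5/6, 1.25, 5/3, 25/12, 2.5.
f(5/12) = 48/41, f(5/6) = 24/23, f(1.25) = 16/17, f(5/3) = 6/7, f(25/12) = 48/61, f(2.5) = 8/11.
Sum = Δs · [f(5/12) + f(5/6) + f(1.25) + ...].
Sum ≈ 2.303.

2.303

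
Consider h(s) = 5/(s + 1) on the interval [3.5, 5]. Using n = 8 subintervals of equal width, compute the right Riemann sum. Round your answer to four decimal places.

Δs = (5 − 3.5)/8 = 0.1875.
Right endpoints: 3.6875, 3.875, 4.0625, 4.25, 4.4375, 4.625, 4.8125, 5.
h(3.6875) = 16/15, h(3.875) = 40/39, h(4.0625) = 80/81, h(4.25) = 20/21, h(4.4375) = 80/87, h(4.625) = 8/9, h(4.8125) = 80/93, h(5) = 5/6.
Sum = Δs · [h(3.6875) + h(3.875) + h(4.0625) + ...].
Sum ≈ 1.4127.

1.4127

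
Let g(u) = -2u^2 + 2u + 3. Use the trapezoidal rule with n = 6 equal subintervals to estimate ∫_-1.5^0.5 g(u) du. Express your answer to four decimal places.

Δu = (0.5 − (-1.5))/6 = 1/3.
g(-1.5) = -4.5, g(-7/6) = -37/18, g(-5/6) = -1/18, g(-0.5) = 1.5, g(-1/6) = 47/18, g(1/6) = 59/18, g(0.5) = 3.5.
T_6 = (Δu/2)·[g(u_0) + 2g(u_1) + ... + 2g(u_{5}) + g(u_6)].
Sum ≈ 1.5926.

1.5926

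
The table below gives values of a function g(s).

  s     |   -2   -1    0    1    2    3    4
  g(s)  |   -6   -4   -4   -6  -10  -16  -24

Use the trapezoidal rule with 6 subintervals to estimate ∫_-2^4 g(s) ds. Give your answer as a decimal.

-55

Δs = 1.
T_6 = (1/2)·[(-6) + 2·(-4) + 2·(-4) + 2·(-6) + 2·(-10) + 2·(-16) + (-24)] = -55.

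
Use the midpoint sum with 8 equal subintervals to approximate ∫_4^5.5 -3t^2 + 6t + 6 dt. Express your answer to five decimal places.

-50.61182

Δt = (5.5 − 4)/8 = 0.1875.
Midpoints: 4.09375, 4.28125, 4.46875, 4.65625, 4.84375, 5.03125, 5.21875, 5.40625.
f(4.09375) = -20187/1024, f(4.28125) = -23859/1024, f(4.46875) = -27747/1024, f(4.65625) = -31851/1024, f(4.84375) = -36171/1024, f(5.03125) = -40707/1024, f(5.21875) = -45459/1024, f(5.40625) = -50427/1024.
Sum = Δt · [f(4.09375) + f(4.28125) + f(4.46875) + ...].
Sum ≈ -50.61182.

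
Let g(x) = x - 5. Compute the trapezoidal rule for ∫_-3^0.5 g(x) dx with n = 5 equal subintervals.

-21.875

Δx = (0.5 − (-3))/5 = 0.7.
g(-3) = -8, g(-2.3) = -7.3, g(-1.6) = -6.6, g(-0.9) = -5.9, g(-0.2) = -5.2, g(0.5) = -4.5.
T_5 = (Δx/2)·[g(x_0) + 2g(x_1) + ... + 2g(x_{4}) + g(x_5)].
Sum = -21.875.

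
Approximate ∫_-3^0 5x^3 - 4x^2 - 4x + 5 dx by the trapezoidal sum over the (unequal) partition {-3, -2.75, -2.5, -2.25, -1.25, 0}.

Subinterval widths: 0.25, 0.25, 0.25, 1, 1.25.
f(-3) = -154, f(-2.75) = -118.234375, f(-2.5) = -88.125, f(-2.25) = -63.203125, f(-1.25) = -6.015625, f(0) = 5.
On each subinterval the trapezoid contributes (Δx_i/2)·[f(x_{i-1}) + f(x_i)].
Sum = -113.984375.

-113.984375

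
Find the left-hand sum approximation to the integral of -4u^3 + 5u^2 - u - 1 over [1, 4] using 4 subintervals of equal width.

Δu = (4 − 1)/4 = 0.75.
Left endpoints: 1, 1.75, 2.5, 3.25.
f(1) = -1, f(1.75) = -8.875, f(2.5) = -34.75, f(3.25) = -88.75.
Sum = Δu · [f(1) + f(1.75) + f(2.5) + f(3.25)].
Sum = -100.03125.

-100.03125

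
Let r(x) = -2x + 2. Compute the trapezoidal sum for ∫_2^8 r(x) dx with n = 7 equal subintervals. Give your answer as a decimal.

-48

Δx = (8 − 2)/7 = 6/7.
r(2) = -2, r(20/7) = -26/7, r(26/7) = -38/7, r(32/7) = -50/7, r(38/7) = -62/7, r(44/7) = -74/7, r(50/7) = -86/7, r(8) = -14.
T_7 = (Δx/2)·[r(x_0) + 2r(x_1) + ... + 2r(x_{6}) + r(x_7)].
Sum = -48.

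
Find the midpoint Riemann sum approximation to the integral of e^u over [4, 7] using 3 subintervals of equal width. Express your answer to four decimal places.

Δu = (7 − 4)/3 = 1.
Midpoints: 4.5, 5.5, 6.5.
f(4.5) ≈ 90.0171, f(5.5) ≈ 244.6919, f(6.5) ≈ 665.1416.
Sum = Δu · [f(4.5) + f(5.5) + f(6.5)].
Sum ≈ 999.8507.

999.8507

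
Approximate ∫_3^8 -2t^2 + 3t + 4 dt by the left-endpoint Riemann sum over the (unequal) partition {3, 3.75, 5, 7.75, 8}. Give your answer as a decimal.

Subinterval widths: 0.75, 1.25, 2.75, 0.25.
Left endpoints: 3, 3.75, 5, 7.75.
f(3) = -5, f(3.75) = -12.875, f(5) = -31, f(7.75) = -92.875.
Sum = Σ Δt_i · f(t_i).
Sum = -128.3125.

-128.3125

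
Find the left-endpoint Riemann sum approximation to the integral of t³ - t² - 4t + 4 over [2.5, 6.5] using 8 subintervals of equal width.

244.5

Δt = (6.5 − 2.5)/8 = 0.5.
Left endpoints: 2.5, 3, 3.5, 4, 4.5, 5, 5.5, 6.
f(2.5) = 3.375, f(3) = 10, f(3.5) = 20.625, f(4) = 36, f(4.5) = 56.875, f(5) = 84, f(5.5) = 118.125, f(6) = 160.
Sum = Δt · [f(2.5) + f(3) + f(3.5) + ...].
Sum = 244.5.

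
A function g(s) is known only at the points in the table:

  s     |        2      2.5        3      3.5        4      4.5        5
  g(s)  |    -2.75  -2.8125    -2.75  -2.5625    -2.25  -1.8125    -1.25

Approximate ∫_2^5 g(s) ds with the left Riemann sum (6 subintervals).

-7.46875

Δs = 0.5.
Sum = 0.5·[(-2.75) + (-2.8125) + (-2.75) + (-2.5625) + (-2.25) + (-1.8125)] = -7.46875.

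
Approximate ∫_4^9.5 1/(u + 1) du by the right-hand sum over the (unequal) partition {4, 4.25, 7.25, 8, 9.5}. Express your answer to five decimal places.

Subinterval widths: 0.25, 3, 0.75, 1.5.
Right endpoints: 4.25, 7.25, 8, 9.5.
f(4.25) = 4/21, f(7.25) = 4/33, f(8) = 1/9, f(9.5) = 2/21.
Sum = Σ Δu_i · f(u_i).
Sum ≈ 0.63745.

0.63745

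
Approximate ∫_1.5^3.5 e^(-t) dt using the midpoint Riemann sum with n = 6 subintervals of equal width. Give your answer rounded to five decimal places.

0.19204

Δt = (3.5 − 1.5)/6 = 1/3.
Midpoints: 5/3, 2, 7/3, 8/3, 3, 10/3.
f(5/3) ≈ 0.18888, f(2) ≈ 0.13534, f(7/3) ≈ 0.09697, f(8/3) ≈ 0.06948, f(3) ≈ 0.04979, f(10/3) ≈ 0.03567.
Sum = Δt · [f(5/3) + f(2) + f(7/3) + ...].
Sum ≈ 0.19204.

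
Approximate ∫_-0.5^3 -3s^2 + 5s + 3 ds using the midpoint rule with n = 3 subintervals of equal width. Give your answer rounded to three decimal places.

6.441

Δs = (3 − (-0.5))/3 = 7/6.
Midpoints: 1/12, 1.25, 29/12.
f(1/12) = 163/48, f(1.25) = 4.5625, f(29/12) = -2.4375.
Sum = Δs · [f(1/12) + f(1.25) + f(29/12)].
Sum ≈ 6.441.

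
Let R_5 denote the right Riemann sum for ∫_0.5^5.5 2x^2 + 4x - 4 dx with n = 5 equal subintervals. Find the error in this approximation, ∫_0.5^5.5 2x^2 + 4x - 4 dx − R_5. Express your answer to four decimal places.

Exact integral: ∫_0.5^5.5 f(x) dx ≈ 150.833333.
R_5 = 192.5.
Error ≈ 150.833333 − 192.5 ≈ -41.6667.

-41.6667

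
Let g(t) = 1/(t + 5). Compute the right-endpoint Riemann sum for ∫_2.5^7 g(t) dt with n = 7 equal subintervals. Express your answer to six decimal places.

Δt = (7 − 2.5)/7 = 9/14.
Right endpoints: 22/7, 53/14, 31/7, 71/14, 40/7, 89/14, 7.
g(22/7) = 7/57, g(53/14) = 14/123, g(31/7) = 7/66, g(71/14) = 14/141, g(40/7) = 7/75, g(89/14) = 14/159, g(7) = 1/12.
Sum = Δt · [g(22/7) + g(53/14) + g(31/7) + ...].
Sum ≈ 0.454305.

0.454305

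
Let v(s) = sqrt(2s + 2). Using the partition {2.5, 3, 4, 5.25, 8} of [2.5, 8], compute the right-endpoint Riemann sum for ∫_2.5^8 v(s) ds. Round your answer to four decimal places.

Subinterval widths: 0.5, 1, 1.25, 2.75.
Right endpoints: 3, 4, 5.25, 8.
v(3) ≈ 2.8284, v(4) ≈ 3.1623, v(5.25) ≈ 3.5355, v(8) ≈ 4.2426.
Sum = Σ Δs_i · v(s_i).
Sum ≈ 20.6632.

20.6632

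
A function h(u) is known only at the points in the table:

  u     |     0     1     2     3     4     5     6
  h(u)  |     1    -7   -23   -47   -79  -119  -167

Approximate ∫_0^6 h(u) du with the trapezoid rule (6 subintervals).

Δu = 1.
T_6 = (1/2)·[1 + 2·(-7) + 2·(-23) + 2·(-47) + 2·(-79) + 2·(-119) + (-167)] = -358.

-358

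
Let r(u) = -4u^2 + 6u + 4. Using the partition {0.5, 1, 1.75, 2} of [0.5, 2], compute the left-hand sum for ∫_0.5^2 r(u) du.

Subinterval widths: 0.5, 0.75, 0.25.
Left endpoints: 0.5, 1, 1.75.
r(0.5) = 6, r(1) = 6, r(1.75) = 2.25.
Sum = Σ Δu_i · r(u_i).
Sum = 8.0625.

8.0625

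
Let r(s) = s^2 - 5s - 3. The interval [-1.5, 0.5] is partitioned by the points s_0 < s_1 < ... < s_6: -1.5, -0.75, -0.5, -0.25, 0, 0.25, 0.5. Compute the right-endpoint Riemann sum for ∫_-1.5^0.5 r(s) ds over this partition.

-2.609375

Subinterval widths: 0.75, 0.25, 0.25, 0.25, 0.25, 0.25.
Right endpoints: -0.75, -0.5, -0.25, 0, 0.25, 0.5.
r(-0.75) = 1.3125, r(-0.5) = -0.25, r(-0.25) = -1.6875, r(0) = -3, r(0.25) = -4.1875, r(0.5) = -5.25.
Sum = Σ Δs_i · r(s_i).
Sum = -2.609375.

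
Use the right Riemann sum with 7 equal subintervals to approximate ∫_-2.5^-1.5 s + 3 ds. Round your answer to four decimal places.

1.0714

Δs = (-1.5 − (-2.5))/7 = 1/7.
Right endpoints: -33/14, -31/14, -29/14, -27/14, -25/14, -23/14, -1.5.
f(-33/14) = 9/14, f(-31/14) = 11/14, f(-29/14) = 13/14, f(-27/14) = 15/14, f(-25/14) = 17/14, f(-23/14) = 19/14, f(-1.5) = 1.5.
Sum = Δs · [f(-33/14) + f(-31/14) + f(-29/14) + ...].
Sum ≈ 1.0714.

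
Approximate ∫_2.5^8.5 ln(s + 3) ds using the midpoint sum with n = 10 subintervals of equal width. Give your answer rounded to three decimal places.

Δs = (8.5 − 2.5)/10 = 0.6.
Midpoints: 2.8, 3.4, 4, 4.6, 5.2, 5.8, 6.4, 7, 7.6, 8.2.
f(2.8) ≈ 1.758, f(3.4) ≈ 1.856, f(4) ≈ 1.946, f(4.6) ≈ 2.028, f(5.2) ≈ 2.104, f(5.8) ≈ 2.175, f(6.4) ≈ 2.241, f(7) ≈ 2.303, f(7.6) ≈ 2.361, f(8.2) ≈ 2.416.
Sum = Δs · [f(2.8) + f(3.4) + f(4) + ...].
Sum ≈ 12.712.

12.712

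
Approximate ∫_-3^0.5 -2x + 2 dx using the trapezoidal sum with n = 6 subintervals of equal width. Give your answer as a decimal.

Δx = (0.5 − (-3))/6 = 7/12.
f(-3) = 8, f(-29/12) = 41/6, f(-11/6) = 17/3, f(-1.25) = 4.5, f(-2/3) = 10/3, f(-1/12) = 13/6, f(0.5) = 1.
T_6 = (Δx/2)·[f(x_0) + 2f(x_1) + ... + 2f(x_{5}) + f(x_6)].
Sum = 15.75.

15.75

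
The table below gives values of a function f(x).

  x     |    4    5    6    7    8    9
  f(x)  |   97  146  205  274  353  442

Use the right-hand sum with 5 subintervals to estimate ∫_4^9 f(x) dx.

1420

Δx = 1.
Sum = 1·[146 + 205 + 274 + 353 + 442] = 1420.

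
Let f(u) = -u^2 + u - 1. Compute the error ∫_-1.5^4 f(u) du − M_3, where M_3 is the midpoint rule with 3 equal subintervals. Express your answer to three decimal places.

Exact integral: ∫_-1.5^4 f(u) du ≈ -21.08333.
M_3 ≈ -19.54282.
Error ≈ -21.08333 − (-19.54282) ≈ -1.541.

-1.541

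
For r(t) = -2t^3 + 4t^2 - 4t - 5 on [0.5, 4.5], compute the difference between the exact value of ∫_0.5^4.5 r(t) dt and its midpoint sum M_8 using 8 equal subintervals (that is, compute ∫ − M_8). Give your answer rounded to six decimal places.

Exact integral: ∫_0.5^4.5 r(t) dt ≈ -143.66666667.
M_8 = -142.75.
Error ≈ -143.66666667 − (-142.75) ≈ -0.916667.

-0.916667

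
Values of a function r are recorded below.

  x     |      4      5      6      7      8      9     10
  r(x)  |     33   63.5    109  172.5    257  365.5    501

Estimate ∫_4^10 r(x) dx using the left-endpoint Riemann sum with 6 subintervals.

Δx = 1.
Sum = 1·[33 + 63.5 + 109 + 172.5 + 257 + 365.5] = 1000.5.

1000.5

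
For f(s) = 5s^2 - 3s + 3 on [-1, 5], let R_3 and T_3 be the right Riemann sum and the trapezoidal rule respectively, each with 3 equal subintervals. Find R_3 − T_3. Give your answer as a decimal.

102

R_3 = 314.
T_3 = 212.
R_3 − T_3 = 102.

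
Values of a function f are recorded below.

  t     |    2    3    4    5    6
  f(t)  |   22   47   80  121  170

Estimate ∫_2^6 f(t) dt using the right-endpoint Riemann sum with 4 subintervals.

418

Δt = 1.
Sum = 1·[47 + 80 + 121 + 170] = 418.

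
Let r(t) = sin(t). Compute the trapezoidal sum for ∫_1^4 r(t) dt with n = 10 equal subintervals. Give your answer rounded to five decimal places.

Δt = (4 − 1)/10 = 0.3.
r(1) ≈ 0.84147, r(1.3) ≈ 0.96356, r(1.6) ≈ 0.99957, r(1.9) ≈ 0.94630, r(2.2) ≈ 0.80850, r(2.5) ≈ 0.59847, r(2.8) ≈ 0.33499, r(3.1) ≈ 0.04158, r(3.4) ≈ -0.25554, r(3.7) ≈ -0.52984, r(4) ≈ -0.75680.
T_10 = (Δt/2)·[r(t_0) + 2r(t_1) + ... + 2r(t_{9}) + r(t_10)].
Sum ≈ 1.18498.

1.18498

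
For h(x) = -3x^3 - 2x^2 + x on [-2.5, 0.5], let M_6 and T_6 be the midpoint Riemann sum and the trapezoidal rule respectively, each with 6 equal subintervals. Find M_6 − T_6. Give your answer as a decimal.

-1.3125

M_6 = 15.3125.
T_6 = 16.625.
M_6 − T_6 = -1.3125.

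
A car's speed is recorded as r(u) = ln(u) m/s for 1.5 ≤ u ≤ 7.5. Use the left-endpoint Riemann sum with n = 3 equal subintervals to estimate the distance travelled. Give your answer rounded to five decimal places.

Δu = (7.5 − 1.5)/3 = 2.
Left endpoints: 1.5, 3.5, 5.5.
r(1.5) ≈ 0.40547, r(3.5) ≈ 1.25276, r(5.5) ≈ 1.70475.
Sum = Δu · [r(1.5) + r(3.5) + r(5.5)].
Sum ≈ 6.72595.

6.72595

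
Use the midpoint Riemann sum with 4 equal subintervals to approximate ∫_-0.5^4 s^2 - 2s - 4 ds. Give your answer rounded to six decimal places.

Δs = (4 − (-0.5))/4 = 1.125.
Midpoints: 0.0625, 1.1875, 2.3125, 3.4375.
f(0.0625) = -4.12109375, f(1.1875) = -4.96484375, f(2.3125) = -3.27734375, f(3.4375) = 0.94140625.
Sum = Δs · [f(0.0625) + f(1.1875) + f(2.3125) + f(3.4375)].
Sum ≈ -12.849609.

-12.849609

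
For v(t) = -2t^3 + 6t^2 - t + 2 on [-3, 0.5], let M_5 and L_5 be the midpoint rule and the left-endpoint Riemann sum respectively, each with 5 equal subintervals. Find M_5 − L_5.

M_5 = 104.164375.
L_5 = 148.54.
M_5 − L_5 = -44.375625.

-44.375625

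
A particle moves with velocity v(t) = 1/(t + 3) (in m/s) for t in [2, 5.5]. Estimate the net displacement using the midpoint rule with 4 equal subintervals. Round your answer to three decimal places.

0.530

Δt = (5.5 − 2)/4 = 0.875.
Midpoints: 2.4375, 3.3125, 4.1875, 5.0625.
v(2.4375) = 16/87, v(3.3125) = 16/101, v(4.1875) = 16/115, v(5.0625) = 16/129.
Sum = Δt · [v(2.4375) + v(3.3125) + v(4.1875) + v(5.0625)].
Sum ≈ 0.530.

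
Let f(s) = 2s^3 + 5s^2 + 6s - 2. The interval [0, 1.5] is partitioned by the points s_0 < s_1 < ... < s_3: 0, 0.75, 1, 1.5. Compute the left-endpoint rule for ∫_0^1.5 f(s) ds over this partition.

Subinterval widths: 0.75, 0.25, 0.5.
Left endpoints: 0, 0.75, 1.
f(0) = -2, f(0.75) = 6.15625, f(1) = 11.
Sum = Σ Δs_i · f(s_i).
Sum = 5.5390625.

5.5390625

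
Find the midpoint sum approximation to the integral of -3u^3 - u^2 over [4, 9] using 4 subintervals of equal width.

Δu = (9 − 4)/4 = 1.25.
Midpoints: 4.625, 5.875, 7.125, 8.375.
f(4.625) = -162911/512, f(5.875) = -329141/512, f(7.125) = -581571/512, f(8.375) = -938201/512.
Sum = Δu · [f(4.625) + f(5.875) + f(7.125) + f(8.375)].
Sum = -4911.6796875.

-4911.6796875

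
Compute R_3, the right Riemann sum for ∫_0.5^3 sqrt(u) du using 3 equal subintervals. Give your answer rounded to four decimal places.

3.6323

Δu = (3 − 0.5)/3 = 5/6.
Right endpoints: 4/3, 13/6, 3.
f(4/3) ≈ 1.1547, f(13/6) ≈ 1.4720, f(3) ≈ 1.7321.
Sum = Δu · [f(4/3) + f(13/6) + f(3)].
Sum ≈ 3.6323.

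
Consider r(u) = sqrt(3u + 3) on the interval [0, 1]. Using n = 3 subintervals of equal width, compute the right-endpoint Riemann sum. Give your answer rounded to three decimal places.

2.229

Δu = (1 − 0)/3 = 1/3.
Right endpoints: 1/3, 2/3, 1.
r(1/3) ≈ 2.000, r(2/3) ≈ 2.236, r(1) ≈ 2.449.
Sum = Δu · [r(1/3) + r(2/3) + r(1)].
Sum ≈ 2.229.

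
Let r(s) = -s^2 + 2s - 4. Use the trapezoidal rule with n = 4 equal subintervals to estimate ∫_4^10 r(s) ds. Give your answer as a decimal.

Δs = (10 − 4)/4 = 1.5.
r(4) = -12, r(5.5) = -23.25, r(7) = -39, r(8.5) = -59.25, r(10) = -84.
T_4 = (Δs/2)·[r(s_0) + 2r(s_1) + 2r(s_2) + 2r(s_3) + r(s_4)].
Sum = -254.25.

-254.25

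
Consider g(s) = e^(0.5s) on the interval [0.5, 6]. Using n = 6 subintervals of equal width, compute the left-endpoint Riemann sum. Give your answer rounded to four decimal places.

29.6416

Δs = (6 − 0.5)/6 = 11/12.
Left endpoints: 0.5, 17/12, 7/3, 3.25, 25/6, 61/12.
g(0.5) ≈ 1.2840, g(17/12) ≈ 2.0306, g(7/3) ≈ 3.2113, g(3.25) ≈ 5.0784, g(25/6) ≈ 8.0312, g(61/12) ≈ 12.7008.
Sum = Δs · [g(0.5) + g(17/12) + g(7/3) + ...].
Sum ≈ 29.6416.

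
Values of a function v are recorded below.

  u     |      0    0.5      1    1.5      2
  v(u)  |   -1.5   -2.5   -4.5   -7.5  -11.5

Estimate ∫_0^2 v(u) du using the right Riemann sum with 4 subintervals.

-13

Δu = 0.5.
Sum = 0.5·[(-2.5) + (-4.5) + (-7.5) + (-11.5)] = -13.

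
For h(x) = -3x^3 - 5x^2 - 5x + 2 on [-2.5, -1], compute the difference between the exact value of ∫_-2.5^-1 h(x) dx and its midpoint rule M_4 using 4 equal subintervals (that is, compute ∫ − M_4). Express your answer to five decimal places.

Exact integral: ∫_-2.5^-1 h(x) dx = 20.296875.
M_4 ≈ 20.1079102.
Error ≈ 20.296875 − 20.1079102 ≈ 0.18896.

0.18896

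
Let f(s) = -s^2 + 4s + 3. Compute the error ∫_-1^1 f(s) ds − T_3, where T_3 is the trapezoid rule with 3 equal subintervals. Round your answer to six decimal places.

Exact integral: ∫_-1^1 f(s) ds ≈ 5.33333333.
T_3 ≈ 5.18518519.
Error ≈ 5.33333333 − 5.18518519 ≈ 0.148148.

0.148148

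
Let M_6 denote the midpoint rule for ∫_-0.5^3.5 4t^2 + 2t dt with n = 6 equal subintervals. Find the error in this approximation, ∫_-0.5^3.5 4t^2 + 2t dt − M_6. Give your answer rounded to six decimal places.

0.592593

Exact integral: ∫_-0.5^3.5 f(t) dt ≈ 69.33333333.
M_6 ≈ 68.74074074.
Error ≈ 69.33333333 − 68.74074074 ≈ 0.592593.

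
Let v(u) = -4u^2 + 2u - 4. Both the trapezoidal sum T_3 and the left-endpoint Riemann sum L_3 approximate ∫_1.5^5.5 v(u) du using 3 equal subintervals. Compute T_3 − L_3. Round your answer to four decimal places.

T_3 ≈ -210.074074.
L_3 ≈ -140.740741.
T_3 − L_3 ≈ -69.3333.

-69.3333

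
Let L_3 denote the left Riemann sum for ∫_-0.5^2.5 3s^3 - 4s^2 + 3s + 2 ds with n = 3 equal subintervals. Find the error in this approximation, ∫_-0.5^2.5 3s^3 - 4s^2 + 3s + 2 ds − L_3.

13.625

Exact integral: ∫_-0.5^2.5 f(s) ds = 23.25.
L_3 = 9.625.
Error = 23.25 − 9.625 = 13.625.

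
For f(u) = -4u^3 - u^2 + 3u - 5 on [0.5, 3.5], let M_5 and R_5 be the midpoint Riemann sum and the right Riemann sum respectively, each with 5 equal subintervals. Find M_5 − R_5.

58.95

M_5 = -159.
R_5 = -217.95.
M_5 − R_5 = 58.95.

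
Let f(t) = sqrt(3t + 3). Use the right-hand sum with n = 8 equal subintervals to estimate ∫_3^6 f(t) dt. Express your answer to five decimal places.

12.35622

Δt = (6 − 3)/8 = 0.375.
Right endpoints: 3.375, 3.75, 4.125, 4.5, 4.875, 5.25, 5.625, 6.
f(3.375) ≈ 3.62284, f(3.75) ≈ 3.77492, f(4.125) ≈ 3.92110, f(4.5) ≈ 4.06202, f(4.875) ≈ 4.19821, f(5.25) ≈ 4.33013, f(5.625) ≈ 4.45814, f(6) ≈ 4.58258.
Sum = Δt · [f(3.375) + f(3.75) + f(4.125) + ...].
Sum ≈ 12.35622.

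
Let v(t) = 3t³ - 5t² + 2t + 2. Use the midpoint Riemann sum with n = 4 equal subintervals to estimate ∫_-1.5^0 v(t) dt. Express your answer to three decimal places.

Δt = (0 − (-1.5))/4 = 0.375.
Midpoints: -1.3125, -0.9375, -0.5625, -0.1875.
v(-1.3125) = -65623/4096, v(-0.9375) = -27613/4096, v(-0.5625) = -5083/4096, v(-0.1875) = 5855/4096.
Sum = Δt · [v(-1.3125) + v(-0.9375) + v(-0.5625) + v(-0.1875)].
Sum ≈ -8.465.

-8.465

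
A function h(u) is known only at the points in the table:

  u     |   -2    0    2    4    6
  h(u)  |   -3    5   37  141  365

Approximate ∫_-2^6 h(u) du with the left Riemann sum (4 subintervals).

Δu = 2.
Sum = 2·[(-3) + 5 + 37 + 141] = 360.

360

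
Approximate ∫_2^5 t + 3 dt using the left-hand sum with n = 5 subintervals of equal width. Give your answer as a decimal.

Δt = (5 − 2)/5 = 0.6.
Left endpoints: 2, 2.6, 3.2, 3.8, 4.4.
f(2) = 5, f(2.6) = 5.6, f(3.2) = 6.2, f(3.8) = 6.8, f(4.4) = 7.4.
Sum = Δt · [f(2) + f(2.6) + f(3.2) + f(3.8) + f(4.4)].
Sum = 18.6.

18.6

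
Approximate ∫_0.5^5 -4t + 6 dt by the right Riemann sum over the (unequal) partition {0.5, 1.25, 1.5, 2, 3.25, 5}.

Subinterval widths: 0.75, 0.25, 0.5, 1.25, 1.75.
Right endpoints: 1.25, 1.5, 2, 3.25, 5.
f(1.25) = 1, f(1.5) = 0, f(2) = -2, f(3.25) = -7, f(5) = -14.
Sum = Σ Δt_i · f(t_i).
Sum = -33.5.

-33.5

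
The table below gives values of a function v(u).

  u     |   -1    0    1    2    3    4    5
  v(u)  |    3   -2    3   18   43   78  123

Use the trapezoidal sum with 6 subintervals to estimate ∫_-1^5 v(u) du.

203

Δu = 1.
T_6 = (1/2)·[3 + 2·(-2) + 2·3 + 2·18 + 2·43 + 2·78 + 123] = 203.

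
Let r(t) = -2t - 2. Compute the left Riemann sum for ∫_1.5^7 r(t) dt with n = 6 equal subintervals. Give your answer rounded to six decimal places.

Δt = (7 − 1.5)/6 = 11/12.
Left endpoints: 1.5, 29/12, 10/3, 4.25, 31/6, 73/12.
r(1.5) = -5, r(29/12) = -41/6, r(10/3) = -26/3, r(4.25) = -10.5, r(31/6) = -37/3, r(73/12) = -85/6.
Sum = Δt · [r(1.5) + r(29/12) + r(10/3) + ...].
Sum ≈ -52.708333.

-52.708333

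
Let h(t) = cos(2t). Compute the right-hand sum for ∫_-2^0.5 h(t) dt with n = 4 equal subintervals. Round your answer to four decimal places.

0.4098

Δt = (0.5 − (-2))/4 = 0.625.
Right endpoints: -1.375, -0.75, -0.125, 0.5.
h(-1.375) ≈ -0.9243, h(-0.75) ≈ 0.0707, h(-0.125) ≈ 0.9689, h(0.5) ≈ 0.5403.
Sum = Δt · [h(-1.375) + h(-0.75) + h(-0.125) + h(0.5)].
Sum ≈ 0.4098.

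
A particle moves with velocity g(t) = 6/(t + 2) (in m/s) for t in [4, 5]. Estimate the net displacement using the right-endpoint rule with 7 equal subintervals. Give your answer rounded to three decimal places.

0.915

Δt = (5 − 4)/7 = 1/7.
Right endpoints: 29/7, 30/7, 31/7, 32/7, 33/7, 34/7, 5.
g(29/7) = 42/43, g(30/7) = 21/22, g(31/7) = 14/15, g(32/7) = 21/23, g(33/7) = 42/47, g(34/7) = 0.875, g(5) = 6/7.
Sum = Δt · [g(29/7) + g(30/7) + g(31/7) + ...].
Sum ≈ 0.915.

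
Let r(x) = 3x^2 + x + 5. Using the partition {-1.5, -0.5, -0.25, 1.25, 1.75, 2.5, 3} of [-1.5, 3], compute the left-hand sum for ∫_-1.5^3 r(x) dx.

49.515625

Subinterval widths: 1, 0.25, 1.5, 0.5, 0.75, 0.5.
Left endpoints: -1.5, -0.5, -0.25, 1.25, 1.75, 2.5.
r(-1.5) = 10.25, r(-0.5) = 5.25, r(-0.25) = 4.9375, r(1.25) = 10.9375, r(1.75) = 15.9375, r(2.5) = 26.25.
Sum = Σ Δx_i · r(x_i).
Sum = 49.515625.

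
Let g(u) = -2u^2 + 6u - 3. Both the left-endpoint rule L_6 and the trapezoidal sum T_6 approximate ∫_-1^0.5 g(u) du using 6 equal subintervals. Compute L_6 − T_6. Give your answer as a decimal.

-1.3125

L_6 = -8.84375.
T_6 = -7.53125.
L_6 − T_6 = -1.3125.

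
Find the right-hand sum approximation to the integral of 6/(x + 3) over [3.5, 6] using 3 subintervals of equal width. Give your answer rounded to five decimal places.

1.84962

Δx = (6 − 3.5)/3 = 5/6.
Right endpoints: 13/3, 31/6, 6.
f(13/3) = 9/11, f(31/6) = 36/49, f(6) = 2/3.
Sum = Δx · [f(13/3) + f(31/6) + f(6)].
Sum ≈ 1.84962.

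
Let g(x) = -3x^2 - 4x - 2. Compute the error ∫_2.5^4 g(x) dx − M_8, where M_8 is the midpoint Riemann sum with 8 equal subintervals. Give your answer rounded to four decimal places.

Exact integral: ∫_2.5^4 g(x) dx = -70.875.
M_8 ≈ -70.861816.
Error ≈ -70.875 − (-70.861816) ≈ -0.0132.

-0.0132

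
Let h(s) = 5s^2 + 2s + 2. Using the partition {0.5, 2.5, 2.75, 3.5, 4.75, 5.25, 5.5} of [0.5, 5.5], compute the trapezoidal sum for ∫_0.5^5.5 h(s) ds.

Subinterval widths: 2, 0.25, 0.75, 1.25, 0.5, 0.25.
h(0.5) = 4.25, h(2.5) = 38.25, h(2.75) = 45.3125, h(3.5) = 70.25, h(4.75) = 124.3125, h(5.25) = 150.3125, h(5.5) = 164.25.
On each subinterval the trapezoid contributes (Δs_i/2)·[h(s_{i-1}) + h(s_i)].
Sum = 325.859375.

325.859375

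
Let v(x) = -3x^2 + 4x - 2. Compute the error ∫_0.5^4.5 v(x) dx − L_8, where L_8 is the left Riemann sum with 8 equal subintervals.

Exact integral: ∫_0.5^4.5 v(x) dx = -59.
L_8 = -48.5.
Error = -59 − (-48.5) = -10.5.

-10.5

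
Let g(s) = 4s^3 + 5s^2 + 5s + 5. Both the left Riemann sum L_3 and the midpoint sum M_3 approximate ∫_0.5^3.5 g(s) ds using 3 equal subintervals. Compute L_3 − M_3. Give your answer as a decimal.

L_3 = 157.75.
M_3 = 259.
L_3 − M_3 = -101.25.

-101.25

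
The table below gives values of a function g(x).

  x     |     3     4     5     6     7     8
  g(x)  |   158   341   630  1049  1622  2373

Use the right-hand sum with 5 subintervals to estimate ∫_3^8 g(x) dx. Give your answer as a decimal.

6015

Δx = 1.
Sum = 1·[341 + 630 + 1049 + 1622 + 2373] = 6015.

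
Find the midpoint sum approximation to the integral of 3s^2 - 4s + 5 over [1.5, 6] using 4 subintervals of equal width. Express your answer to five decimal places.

166.20117

Δs = (6 − 1.5)/4 = 1.125.
Midpoints: 2.0625, 3.1875, 4.3125, 5.4375.
f(2.0625) = 9.51171875, f(3.1875) = 22.73046875, f(4.3125) = 43.54296875, f(5.4375) = 71.94921875.
Sum = Δs · [f(2.0625) + f(3.1875) + f(4.3125) + f(5.4375)].
Sum ≈ 166.20117.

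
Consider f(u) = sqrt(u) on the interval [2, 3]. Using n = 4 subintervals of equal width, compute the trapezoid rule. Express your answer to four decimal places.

1.5781

Δu = (3 − 2)/4 = 0.25.
f(2) ≈ 1.4142, f(2.25) ≈ 1.5000, f(2.5) ≈ 1.5811, f(2.75) ≈ 1.6583, f(3) ≈ 1.7321.
T_4 = (Δu/2)·[f(u_0) + 2f(u_1) + 2f(u_2) + 2f(u_3) + f(u_4)].
Sum ≈ 1.5781.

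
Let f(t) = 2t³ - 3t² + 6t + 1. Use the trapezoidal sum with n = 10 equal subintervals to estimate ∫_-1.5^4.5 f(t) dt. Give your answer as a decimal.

170.16

Δt = (4.5 − (-1.5))/10 = 0.6.
f(-1.5) = -21.5, f(-0.9) = -8.288, f(-0.3) = -1.124, f(0.3) = 2.584, f(0.9) = 5.428, f(1.5) = 10, f(2.1) = 18.892, f(2.7) = 34.696, f(3.3) = 60.004, f(3.9) = 97.408, f(4.5) = 149.5.
T_10 = (Δt/2)·[f(t_0) + 2f(t_1) + ... + 2f(t_{9}) + f(t_10)].
Sum = 170.16.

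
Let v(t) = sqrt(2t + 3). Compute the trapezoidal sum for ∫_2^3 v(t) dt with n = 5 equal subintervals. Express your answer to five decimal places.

2.82643

Δt = (3 − 2)/5 = 0.2.
v(2) ≈ 2.64575, v(2.2) ≈ 2.72029, v(2.4) ≈ 2.79285, v(2.6) ≈ 2.86356, v(2.8) ≈ 2.93258, v(3) ≈ 3.00000.
T_5 = (Δt/2)·[v(t_0) + 2v(t_1) + ... + 2v(t_{4}) + v(t_5)].
Sum ≈ 2.82643.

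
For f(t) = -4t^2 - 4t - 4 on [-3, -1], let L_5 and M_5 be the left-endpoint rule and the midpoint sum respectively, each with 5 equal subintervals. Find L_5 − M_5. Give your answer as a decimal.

L_5 = -31.68.
M_5 = -26.56.
L_5 − M_5 = -5.12.

-5.12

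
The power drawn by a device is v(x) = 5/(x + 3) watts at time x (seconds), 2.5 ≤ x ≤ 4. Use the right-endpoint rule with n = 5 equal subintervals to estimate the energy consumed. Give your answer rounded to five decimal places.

1.17706

Δx = (4 − 2.5)/5 = 0.3.
Right endpoints: 2.8, 3.1, 3.4, 3.7, 4.
v(2.8) = 25/29, v(3.1) = 50/61, v(3.4) = 0.78125, v(3.7) = 50/67, v(4) = 5/7.
Sum = Δx · [v(2.8) + v(3.1) + v(3.4) + v(3.7) + v(4)].
Sum ≈ 1.17706.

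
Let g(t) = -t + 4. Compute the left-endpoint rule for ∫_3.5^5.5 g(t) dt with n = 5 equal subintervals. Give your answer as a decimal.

Δt = (5.5 − 3.5)/5 = 0.4.
Left endpoints: 3.5, 3.9, 4.3, 4.7, 5.1.
g(3.5) = 0.5, g(3.9) = 0.1, g(4.3) = -0.3, g(4.7) = -0.7, g(5.1) = -1.1.
Sum = Δt · [g(3.5) + g(3.9) + g(4.3) + g(4.7) + g(5.1)].
Sum = -0.6.

-0.6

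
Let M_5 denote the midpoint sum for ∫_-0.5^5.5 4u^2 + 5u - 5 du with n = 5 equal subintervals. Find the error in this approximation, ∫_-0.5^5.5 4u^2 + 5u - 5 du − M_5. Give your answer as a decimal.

Exact integral: ∫_-0.5^5.5 f(u) du = 267.
M_5 = 264.12.
Error = 267 − 264.12 = 2.88.

2.88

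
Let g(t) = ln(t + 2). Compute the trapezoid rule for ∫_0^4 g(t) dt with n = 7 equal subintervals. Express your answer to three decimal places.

Δt = (4 − 0)/7 = 4/7.
g(0) ≈ 0.693, g(4/7) ≈ 0.944, g(8/7) ≈ 1.145, g(12/7) ≈ 1.312, g(16/7) ≈ 1.455, g(20/7) ≈ 1.580, g(24/7) ≈ 1.692, g(4) ≈ 1.792.
T_7 = (Δt/2)·[g(t_0) + 2g(t_1) + ... + 2g(t_{6}) + g(t_7)].
Sum ≈ 5.355.

5.355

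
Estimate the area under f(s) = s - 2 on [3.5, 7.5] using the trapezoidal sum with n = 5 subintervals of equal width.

14

Δs = (7.5 − 3.5)/5 = 0.8.
f(3.5) = 1.5, f(4.3) = 2.3, f(5.1) = 3.1, f(5.9) = 3.9, f(6.7) = 4.7, f(7.5) = 5.5.
T_5 = (Δs/2)·[f(s_0) + 2f(s_1) + ... + 2f(s_{4}) + f(s_5)].
Sum = 14.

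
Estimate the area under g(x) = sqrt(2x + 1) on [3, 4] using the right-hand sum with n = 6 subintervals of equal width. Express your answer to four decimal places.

2.8560

Δx = (4 − 3)/6 = 1/6.
Right endpoints: 19/6, 10/3, 3.5, 11/3, 23/6, 4.
g(19/6) ≈ 2.7080, g(10/3) ≈ 2.7689, g(3.5) ≈ 2.8284, g(11/3) ≈ 2.8868, g(23/6) ≈ 2.9439, g(4) ≈ 3.0000.
Sum = Δx · [g(19/6) + g(10/3) + g(3.5) + ...].
Sum ≈ 2.8560.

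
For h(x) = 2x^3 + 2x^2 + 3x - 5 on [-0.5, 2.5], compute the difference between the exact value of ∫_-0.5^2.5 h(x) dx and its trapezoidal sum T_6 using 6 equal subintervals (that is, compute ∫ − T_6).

-1

Exact integral: ∫_-0.5^2.5 h(x) dx = 24.
T_6 = 25.
Error = 24 − 25 = -1.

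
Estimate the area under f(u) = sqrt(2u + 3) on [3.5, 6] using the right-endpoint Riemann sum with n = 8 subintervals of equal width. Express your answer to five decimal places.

Δu = (6 − 3.5)/8 = 0.3125.
Right endpoints: 3.8125, 4.125, 4.4375, 4.75, 5.0625, 5.375, 5.6875, 6.
f(3.8125) ≈ 3.25960, f(4.125) ≈ 3.35410, f(4.4375) ≈ 3.44601, f(4.75) ≈ 3.53553, f(5.0625) ≈ 3.62284, f(5.375) ≈ 3.70810, f(5.6875) ≈ 3.79144, f(6) ≈ 3.87298.
Sum = Δu · [f(3.8125) + f(4.125) + f(4.4375) + ...].
Sum ≈ 8.93457.

8.93457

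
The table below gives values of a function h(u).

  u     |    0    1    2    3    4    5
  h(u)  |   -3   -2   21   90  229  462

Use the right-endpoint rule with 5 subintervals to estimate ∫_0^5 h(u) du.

800

Δu = 1.
Sum = 1·[(-2) + 21 + 90 + 229 + 462] = 800.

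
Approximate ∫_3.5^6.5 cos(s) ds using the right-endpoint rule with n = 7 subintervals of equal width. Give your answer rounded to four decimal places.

0.9672

Δs = (6.5 − 3.5)/7 = 3/7.
Right endpoints: 55/14, 61/14, 67/14, 73/14, 79/14, 85/14, 6.5.
f(55/14) ≈ -0.7060, f(61/14) ≈ -0.3478, f(67/14) ≈ 0.0733, f(73/14) ≈ 0.4811, f(79/14) ≈ 0.8019, f(85/14) ≈ 0.9777, f(6.5) ≈ 0.9766.
Sum = Δs · [f(55/14) + f(61/14) + f(67/14) + ...].
Sum ≈ 0.9672.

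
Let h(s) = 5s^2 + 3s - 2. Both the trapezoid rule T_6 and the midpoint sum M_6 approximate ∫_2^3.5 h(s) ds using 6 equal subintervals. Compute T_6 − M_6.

0.1171875

T_6 = 67.578125.
M_6 = 67.4609375.
T_6 − M_6 = 0.1171875.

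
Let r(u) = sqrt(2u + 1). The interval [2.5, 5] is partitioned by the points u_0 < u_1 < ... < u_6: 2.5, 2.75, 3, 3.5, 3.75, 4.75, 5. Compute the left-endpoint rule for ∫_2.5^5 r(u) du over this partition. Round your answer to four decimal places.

7.0053

Subinterval widths: 0.25, 0.25, 0.5, 0.25, 1, 0.25.
Left endpoints: 2.5, 2.75, 3, 3.5, 3.75, 4.75.
r(2.5) ≈ 2.4495, r(2.75) ≈ 2.5495, r(3) ≈ 2.6458, r(3.5) ≈ 2.8284, r(3.75) ≈ 2.9155, r(4.75) ≈ 3.2404.
Sum = Σ Δu_i · r(u_i).
Sum ≈ 7.0053.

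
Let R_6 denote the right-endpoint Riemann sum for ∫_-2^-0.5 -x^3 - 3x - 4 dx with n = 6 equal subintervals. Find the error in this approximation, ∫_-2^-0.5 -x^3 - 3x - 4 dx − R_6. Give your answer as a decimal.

Exact integral: ∫_-2^-0.5 f(x) dx = 3.609375.
R_6 = 2.12109375.
Error = 3.609375 − 2.12109375 = 1.48828125.

1.48828125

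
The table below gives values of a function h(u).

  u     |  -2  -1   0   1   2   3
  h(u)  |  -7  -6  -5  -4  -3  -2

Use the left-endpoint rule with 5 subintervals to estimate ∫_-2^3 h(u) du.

-25

Δu = 1.
Sum = 1·[(-7) + (-6) + (-5) + (-4) + (-3)] = -25.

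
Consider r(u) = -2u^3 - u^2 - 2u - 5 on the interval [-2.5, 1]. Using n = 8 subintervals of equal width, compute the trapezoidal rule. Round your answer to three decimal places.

1.630

Δu = (1 − (-2.5))/8 = 0.4375.
r(-2.5) = 25, r(-2.0625) = 25433/2048, r(-1.625) = 4.19140625, r(-1.1875) = -1405/2048, r(-0.75) = -3.21875, r(-0.3125) = -9035/2048, r(0.125) = -5.26953125, r(0.5625) = -13921/2048, r(1) = -10.
T_8 = (Δu/2)·[r(u_0) + 2r(u_1) + ... + 2r(u_{7}) + r(u_8)].
Sum ≈ 1.630.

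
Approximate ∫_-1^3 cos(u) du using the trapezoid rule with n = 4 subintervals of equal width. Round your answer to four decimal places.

0.8993

Δu = (3 − (-1))/4 = 1.
f(-1) ≈ 0.5403, f(0) ≈ 1.0000, f(1) ≈ 0.5403, f(2) ≈ -0.4161, f(3) ≈ -0.9900.
T_4 = (Δu/2)·[f(u_0) + 2f(u_1) + 2f(u_2) + 2f(u_3) + f(u_4)].
Sum ≈ 0.8993.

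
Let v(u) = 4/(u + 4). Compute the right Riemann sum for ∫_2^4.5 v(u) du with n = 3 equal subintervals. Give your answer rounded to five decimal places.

Δu = (4.5 − 2)/3 = 5/6.
Right endpoints: 17/6, 11/3, 4.5.
v(17/6) = 24/41, v(11/3) = 12/23, v(4.5) = 8/17.
Sum = Δu · [v(17/6) + v(11/3) + v(4.5)].
Sum ≈ 1.31474.

1.31474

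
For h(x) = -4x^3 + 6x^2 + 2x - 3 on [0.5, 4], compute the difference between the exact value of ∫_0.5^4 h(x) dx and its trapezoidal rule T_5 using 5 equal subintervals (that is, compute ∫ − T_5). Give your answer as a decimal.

6.0025

Exact integral: ∫_0.5^4 h(x) dx = -122.9375.
T_5 = -128.94.
Error = -122.9375 − (-128.94) = 6.0025.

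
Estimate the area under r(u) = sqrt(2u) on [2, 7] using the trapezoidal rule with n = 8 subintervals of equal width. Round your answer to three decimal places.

14.787

Δu = (7 − 2)/8 = 0.625.
r(2) ≈ 2.000, r(2.625) ≈ 2.291, r(3.25) ≈ 2.550, r(3.875) ≈ 2.784, r(4.5) ≈ 3.000, r(5.125) ≈ 3.202, r(5.75) ≈ 3.391, r(6.375) ≈ 3.571, r(7) ≈ 3.742.
T_8 = (Δu/2)·[r(u_0) + 2r(u_1) + ... + 2r(u_{7}) + r(u_8)].
Sum ≈ 14.787.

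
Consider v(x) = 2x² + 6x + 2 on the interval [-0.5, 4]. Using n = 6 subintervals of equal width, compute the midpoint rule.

98.578125

Δx = (4 − (-0.5))/6 = 0.75.
Midpoints: -0.125, 0.625, 1.375, 2.125, 2.875, 3.625.
v(-0.125) = 1.28125, v(0.625) = 6.53125, v(1.375) = 14.03125, v(2.125) = 23.78125, v(2.875) = 35.78125, v(3.625) = 50.03125.
Sum = Δx · [v(-0.125) + v(0.625) + v(1.375) + ...].
Sum = 98.578125.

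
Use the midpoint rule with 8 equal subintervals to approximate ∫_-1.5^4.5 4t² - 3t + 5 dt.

Δt = (4.5 − (-1.5))/8 = 0.75.
Midpoints: -1.125, -0.375, 0.375, 1.125, 1.875, 2.625, 3.375, 4.125.
f(-1.125) = 13.4375, f(-0.375) = 6.6875, f(0.375) = 4.4375, f(1.125) = 6.6875, f(1.875) = 13.4375, f(2.625) = 24.6875, f(3.375) = 40.4375, f(4.125) = 60.6875.
Sum = Δt · [f(-1.125) + f(-0.375) + f(0.375) + ...].
Sum = 127.875.

127.875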